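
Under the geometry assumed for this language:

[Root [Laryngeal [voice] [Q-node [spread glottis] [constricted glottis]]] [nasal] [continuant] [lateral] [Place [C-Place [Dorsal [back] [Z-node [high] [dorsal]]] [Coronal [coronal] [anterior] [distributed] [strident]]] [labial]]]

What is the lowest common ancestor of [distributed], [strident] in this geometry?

[distributed] lies under Coronal (below Place).
[strident] lies under Coronal (below Place).
Coronal is the lowest common ancestor — every listed feature sits under it, and no single subconstituent of Coronal covers them all.

Coronal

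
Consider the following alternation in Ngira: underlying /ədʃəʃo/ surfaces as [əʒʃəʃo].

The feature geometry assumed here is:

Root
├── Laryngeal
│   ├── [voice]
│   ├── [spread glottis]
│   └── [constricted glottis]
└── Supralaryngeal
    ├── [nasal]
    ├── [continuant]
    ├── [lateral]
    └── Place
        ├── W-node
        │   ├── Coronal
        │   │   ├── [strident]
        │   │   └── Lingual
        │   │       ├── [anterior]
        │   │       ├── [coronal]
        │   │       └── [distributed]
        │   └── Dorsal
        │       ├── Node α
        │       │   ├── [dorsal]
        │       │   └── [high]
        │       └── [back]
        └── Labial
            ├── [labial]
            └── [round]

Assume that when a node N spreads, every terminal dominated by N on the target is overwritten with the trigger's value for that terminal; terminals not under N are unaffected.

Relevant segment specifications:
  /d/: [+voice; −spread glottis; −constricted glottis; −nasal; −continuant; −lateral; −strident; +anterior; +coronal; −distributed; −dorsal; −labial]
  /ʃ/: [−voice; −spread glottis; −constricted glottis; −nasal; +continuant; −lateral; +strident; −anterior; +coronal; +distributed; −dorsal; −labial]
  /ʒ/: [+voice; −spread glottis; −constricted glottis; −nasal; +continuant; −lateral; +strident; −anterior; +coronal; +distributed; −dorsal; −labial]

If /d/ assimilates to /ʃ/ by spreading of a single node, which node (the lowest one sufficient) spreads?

Supralaryngeal

The alternation /d/ → [ʒ] changes [continuant], [anterior], [distributed], [strident] and nothing else.
The smallest constituent containing every changed terminal is Supralaryngeal — each of its daughters lacks at least one of the affected features.
Delinking /d/'s Supralaryngeal and associating /ʃ/'s Supralaryngeal gives precisely the feature bundle of [ʒ].
Had Root spread, [voice] would have taken /ʃ/'s value; it stays as in /d/, confirming the spreading constituent is exactly Supralaryngeal.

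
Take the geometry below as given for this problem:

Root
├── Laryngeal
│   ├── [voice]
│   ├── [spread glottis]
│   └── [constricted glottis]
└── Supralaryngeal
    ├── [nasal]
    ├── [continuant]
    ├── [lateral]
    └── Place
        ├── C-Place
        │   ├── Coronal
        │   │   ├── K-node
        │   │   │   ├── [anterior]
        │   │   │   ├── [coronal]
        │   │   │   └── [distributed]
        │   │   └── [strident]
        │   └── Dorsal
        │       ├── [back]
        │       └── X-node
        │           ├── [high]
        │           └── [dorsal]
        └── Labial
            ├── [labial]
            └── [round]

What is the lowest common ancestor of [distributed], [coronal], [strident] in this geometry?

[distributed]: Root / Supralaryngeal / Place / C-Place / Coronal / K-node / [distributed].
[coronal]: Root / Supralaryngeal / Place / C-Place / Coronal / K-node / [coronal].
[strident]: Root / Supralaryngeal / Place / C-Place / Coronal / [strident].
Coronal is the lowest common ancestor — every listed feature sits under it, and no single subconstituent of Coronal covers them all.

Coronal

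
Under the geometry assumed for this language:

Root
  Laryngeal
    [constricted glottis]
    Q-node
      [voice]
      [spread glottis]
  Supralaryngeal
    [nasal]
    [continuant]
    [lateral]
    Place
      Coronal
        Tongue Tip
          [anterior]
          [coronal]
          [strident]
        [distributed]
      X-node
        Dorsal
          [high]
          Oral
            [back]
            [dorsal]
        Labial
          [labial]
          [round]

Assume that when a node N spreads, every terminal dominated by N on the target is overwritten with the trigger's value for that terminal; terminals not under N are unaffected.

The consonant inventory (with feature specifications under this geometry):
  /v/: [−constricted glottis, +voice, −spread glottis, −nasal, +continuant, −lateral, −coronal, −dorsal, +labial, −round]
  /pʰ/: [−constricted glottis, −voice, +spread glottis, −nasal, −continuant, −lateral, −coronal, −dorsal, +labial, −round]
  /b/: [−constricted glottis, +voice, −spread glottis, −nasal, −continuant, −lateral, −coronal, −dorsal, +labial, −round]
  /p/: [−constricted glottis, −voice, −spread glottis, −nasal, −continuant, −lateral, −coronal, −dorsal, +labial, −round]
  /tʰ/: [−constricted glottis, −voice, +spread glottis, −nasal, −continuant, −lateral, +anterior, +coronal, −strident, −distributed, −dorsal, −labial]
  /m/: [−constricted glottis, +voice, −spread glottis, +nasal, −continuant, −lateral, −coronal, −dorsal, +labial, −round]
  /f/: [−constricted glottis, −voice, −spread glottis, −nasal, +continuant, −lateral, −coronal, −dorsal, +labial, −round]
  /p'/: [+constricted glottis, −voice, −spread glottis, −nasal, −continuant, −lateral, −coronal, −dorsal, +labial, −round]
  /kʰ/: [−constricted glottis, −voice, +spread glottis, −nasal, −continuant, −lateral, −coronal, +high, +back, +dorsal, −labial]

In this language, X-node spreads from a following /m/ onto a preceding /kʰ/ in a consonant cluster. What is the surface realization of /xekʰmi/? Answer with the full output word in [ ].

Terminals under X-node in this geometry: [high], [back], [dorsal], [labial], [round].
The target acquires /m/'s values for everything under X-node — [−dorsal], [+labial], [−round] — while keeping its own [constricted glottis], [voice], [spread glottis], ….
Among the inventory, only /pʰ/ has exactly this specification, giving the surface form [xepʰmi].

[xepʰmi]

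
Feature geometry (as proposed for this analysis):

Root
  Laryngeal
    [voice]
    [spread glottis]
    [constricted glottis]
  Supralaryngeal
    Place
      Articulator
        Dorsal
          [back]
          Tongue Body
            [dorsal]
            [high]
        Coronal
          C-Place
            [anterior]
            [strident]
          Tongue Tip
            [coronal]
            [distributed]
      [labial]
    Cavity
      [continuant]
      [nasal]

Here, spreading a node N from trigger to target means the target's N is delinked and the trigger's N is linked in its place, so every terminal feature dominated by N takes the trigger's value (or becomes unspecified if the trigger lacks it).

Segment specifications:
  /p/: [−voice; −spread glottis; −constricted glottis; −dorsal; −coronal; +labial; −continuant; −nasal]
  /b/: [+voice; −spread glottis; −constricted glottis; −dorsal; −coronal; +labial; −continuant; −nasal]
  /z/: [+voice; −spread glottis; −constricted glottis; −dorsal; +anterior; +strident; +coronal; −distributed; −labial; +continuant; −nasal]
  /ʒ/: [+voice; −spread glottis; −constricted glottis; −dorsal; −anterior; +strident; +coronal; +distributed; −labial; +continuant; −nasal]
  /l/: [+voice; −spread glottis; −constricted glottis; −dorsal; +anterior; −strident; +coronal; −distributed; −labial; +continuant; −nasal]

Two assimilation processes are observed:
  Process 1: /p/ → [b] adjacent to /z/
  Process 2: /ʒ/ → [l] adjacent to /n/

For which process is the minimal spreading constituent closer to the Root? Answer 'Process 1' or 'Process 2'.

Process 1

In Process 1, [voice] changes, so the minimal spreading node is [voice] at depth 2.
Process 2: the features that change are [anterior], [distributed], [strident]; the minimal node is Coronal (depth 4).
Depth 2 < depth 4; Process 1 involves the structurally higher constituent [voice].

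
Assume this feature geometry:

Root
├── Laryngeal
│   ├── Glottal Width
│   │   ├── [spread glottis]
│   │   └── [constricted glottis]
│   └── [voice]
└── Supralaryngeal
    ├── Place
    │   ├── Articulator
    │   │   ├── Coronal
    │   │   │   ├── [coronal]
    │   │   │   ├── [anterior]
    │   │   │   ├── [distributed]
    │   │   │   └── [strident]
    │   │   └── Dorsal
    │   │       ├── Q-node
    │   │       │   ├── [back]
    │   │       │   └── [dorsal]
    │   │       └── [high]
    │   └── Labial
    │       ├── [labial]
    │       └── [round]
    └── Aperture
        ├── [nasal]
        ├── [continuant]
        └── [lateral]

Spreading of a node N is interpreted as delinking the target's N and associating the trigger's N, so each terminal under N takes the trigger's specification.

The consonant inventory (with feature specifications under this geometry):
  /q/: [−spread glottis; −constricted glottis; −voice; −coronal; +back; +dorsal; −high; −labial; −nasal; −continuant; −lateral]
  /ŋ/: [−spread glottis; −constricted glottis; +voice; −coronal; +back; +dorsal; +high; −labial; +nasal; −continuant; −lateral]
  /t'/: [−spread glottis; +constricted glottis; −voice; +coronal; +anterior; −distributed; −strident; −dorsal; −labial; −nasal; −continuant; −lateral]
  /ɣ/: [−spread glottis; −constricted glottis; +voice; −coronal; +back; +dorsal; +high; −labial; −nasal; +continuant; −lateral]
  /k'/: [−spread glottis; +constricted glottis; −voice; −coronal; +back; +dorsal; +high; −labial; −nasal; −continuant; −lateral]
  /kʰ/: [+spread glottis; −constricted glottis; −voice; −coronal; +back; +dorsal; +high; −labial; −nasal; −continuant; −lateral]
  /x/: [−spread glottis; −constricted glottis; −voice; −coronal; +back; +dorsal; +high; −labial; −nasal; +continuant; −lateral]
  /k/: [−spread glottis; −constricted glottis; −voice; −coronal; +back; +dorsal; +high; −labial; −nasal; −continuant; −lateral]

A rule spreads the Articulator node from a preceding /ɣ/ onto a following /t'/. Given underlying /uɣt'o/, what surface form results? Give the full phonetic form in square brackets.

[uɣk'o]

The Articulator node dominates the terminals [coronal], [anterior], [distributed], [strident], [back], [dorsal], [high].
The target acquires /ɣ/'s values for everything under Articulator — [−coronal], [+back], [+dorsal], [+high] — while keeping its own [spread glottis], [constricted glottis], [voice], ….
The resulting bundle matches /k'/ in the inventory; substituting it for /t'/ gives [uɣk'o].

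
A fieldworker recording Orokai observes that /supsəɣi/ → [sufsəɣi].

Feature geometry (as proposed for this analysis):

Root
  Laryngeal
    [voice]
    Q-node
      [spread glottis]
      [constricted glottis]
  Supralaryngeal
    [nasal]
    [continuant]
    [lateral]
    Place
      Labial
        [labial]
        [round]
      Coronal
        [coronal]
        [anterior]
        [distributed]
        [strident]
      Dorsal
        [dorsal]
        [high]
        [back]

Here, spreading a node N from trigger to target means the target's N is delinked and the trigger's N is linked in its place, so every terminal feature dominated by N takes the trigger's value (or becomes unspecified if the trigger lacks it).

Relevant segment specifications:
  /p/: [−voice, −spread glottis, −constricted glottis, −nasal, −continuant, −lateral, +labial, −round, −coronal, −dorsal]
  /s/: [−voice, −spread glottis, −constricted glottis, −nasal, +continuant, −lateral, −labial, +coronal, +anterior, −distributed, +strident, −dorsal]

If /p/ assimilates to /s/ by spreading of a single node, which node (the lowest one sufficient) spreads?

[continuant]

Feature comparison: [continuant] differs between /p/ and [f]; the remaining terminals match.
With a single altered terminal, the smallest constituent that could spread is that terminal — [continuant].
Had Supralaryngeal or a higher node spread, [labial], [coronal] would have taken /s/'s values; they stay as in /p/, confirming the spreading constituent is exactly [continuant].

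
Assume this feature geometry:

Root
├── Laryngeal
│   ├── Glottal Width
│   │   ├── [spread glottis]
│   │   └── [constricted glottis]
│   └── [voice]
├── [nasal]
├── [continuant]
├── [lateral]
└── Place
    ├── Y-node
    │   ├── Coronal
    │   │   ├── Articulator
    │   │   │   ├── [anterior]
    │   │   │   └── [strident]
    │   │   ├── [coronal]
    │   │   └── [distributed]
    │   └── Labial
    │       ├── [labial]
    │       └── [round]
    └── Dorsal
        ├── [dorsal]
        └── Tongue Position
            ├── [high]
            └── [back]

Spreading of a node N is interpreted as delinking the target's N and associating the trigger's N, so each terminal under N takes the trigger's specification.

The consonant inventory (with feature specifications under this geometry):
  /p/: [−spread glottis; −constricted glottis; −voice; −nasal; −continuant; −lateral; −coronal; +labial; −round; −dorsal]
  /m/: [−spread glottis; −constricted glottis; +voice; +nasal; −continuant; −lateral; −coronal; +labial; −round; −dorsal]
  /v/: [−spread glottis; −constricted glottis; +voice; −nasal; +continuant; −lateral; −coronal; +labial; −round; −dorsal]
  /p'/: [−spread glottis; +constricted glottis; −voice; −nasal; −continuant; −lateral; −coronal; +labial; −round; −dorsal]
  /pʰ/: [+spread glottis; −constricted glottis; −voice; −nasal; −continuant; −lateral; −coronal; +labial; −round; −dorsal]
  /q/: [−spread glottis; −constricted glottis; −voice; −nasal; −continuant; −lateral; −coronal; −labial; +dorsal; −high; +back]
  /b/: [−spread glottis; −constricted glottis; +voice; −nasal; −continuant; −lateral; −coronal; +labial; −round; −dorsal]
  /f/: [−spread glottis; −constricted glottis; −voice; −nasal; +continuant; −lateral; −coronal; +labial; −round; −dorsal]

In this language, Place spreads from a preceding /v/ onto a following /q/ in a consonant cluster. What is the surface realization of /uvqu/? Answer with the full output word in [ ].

[uvpu]

Place immediately or transitively dominates [anterior], [strident], [coronal], [distributed], [labial], [round], [dorsal], [high], [back].
After delinking /q/'s Place and linking /v/'s, the affected terminals become [−coronal], [+labial], [−round], [−dorsal]; [spread glottis], [constricted glottis], [voice], … (outside Place) are retained from /q/.
The resulting bundle matches /p/ in the inventory; substituting it for /q/ gives [uvpu].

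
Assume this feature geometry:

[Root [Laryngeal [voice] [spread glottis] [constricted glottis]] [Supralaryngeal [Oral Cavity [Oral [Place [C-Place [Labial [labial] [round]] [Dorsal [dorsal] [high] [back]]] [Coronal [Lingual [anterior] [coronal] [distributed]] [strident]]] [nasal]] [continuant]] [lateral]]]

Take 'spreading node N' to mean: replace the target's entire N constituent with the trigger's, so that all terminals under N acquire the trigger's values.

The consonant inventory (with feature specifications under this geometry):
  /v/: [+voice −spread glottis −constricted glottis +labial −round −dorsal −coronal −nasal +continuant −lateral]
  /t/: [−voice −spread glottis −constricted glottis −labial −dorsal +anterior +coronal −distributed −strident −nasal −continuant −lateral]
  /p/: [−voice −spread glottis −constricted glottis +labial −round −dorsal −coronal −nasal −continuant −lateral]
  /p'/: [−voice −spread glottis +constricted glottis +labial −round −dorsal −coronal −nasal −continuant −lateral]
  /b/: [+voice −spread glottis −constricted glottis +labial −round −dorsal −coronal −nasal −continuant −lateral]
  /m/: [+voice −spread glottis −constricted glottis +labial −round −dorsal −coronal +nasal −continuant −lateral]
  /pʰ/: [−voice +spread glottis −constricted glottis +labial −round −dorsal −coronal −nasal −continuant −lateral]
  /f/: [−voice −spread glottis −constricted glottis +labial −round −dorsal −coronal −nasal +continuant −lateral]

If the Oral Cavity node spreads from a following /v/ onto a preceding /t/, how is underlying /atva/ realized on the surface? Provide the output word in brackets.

Terminals under Oral Cavity in this geometry: [labial], [round], [dorsal], [high], [back], [anterior], [coronal], [distributed], [strident], [nasal], [continuant].
Spreading Oral Cavity from /v/ onto /t/ replaces those values with /v/'s: [+labial], [−round], [−dorsal], [−coronal], [−nasal], [+continuant]. Features outside Oral Cavity ([voice], [spread glottis], [constricted glottis], …) stay as in /t/.
The resulting bundle matches /f/ in the inventory; substituting it for /t/ gives [afva].

[afva]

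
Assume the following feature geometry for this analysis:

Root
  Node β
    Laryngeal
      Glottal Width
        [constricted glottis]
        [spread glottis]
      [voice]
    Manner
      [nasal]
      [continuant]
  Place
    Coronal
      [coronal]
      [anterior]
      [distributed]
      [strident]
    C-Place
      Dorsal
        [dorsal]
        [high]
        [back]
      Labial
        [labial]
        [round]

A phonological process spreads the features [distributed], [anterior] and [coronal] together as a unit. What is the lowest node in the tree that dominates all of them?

Coronal

[distributed]: Root / Place / Coronal / [distributed].
[anterior]: Root / Place / Coronal / [anterior].
[coronal]: Root / Place / Coronal / [coronal].
The lowest node appearing on every path is Coronal; each proper daughter of Coronal fails to dominate at least one of the listed features.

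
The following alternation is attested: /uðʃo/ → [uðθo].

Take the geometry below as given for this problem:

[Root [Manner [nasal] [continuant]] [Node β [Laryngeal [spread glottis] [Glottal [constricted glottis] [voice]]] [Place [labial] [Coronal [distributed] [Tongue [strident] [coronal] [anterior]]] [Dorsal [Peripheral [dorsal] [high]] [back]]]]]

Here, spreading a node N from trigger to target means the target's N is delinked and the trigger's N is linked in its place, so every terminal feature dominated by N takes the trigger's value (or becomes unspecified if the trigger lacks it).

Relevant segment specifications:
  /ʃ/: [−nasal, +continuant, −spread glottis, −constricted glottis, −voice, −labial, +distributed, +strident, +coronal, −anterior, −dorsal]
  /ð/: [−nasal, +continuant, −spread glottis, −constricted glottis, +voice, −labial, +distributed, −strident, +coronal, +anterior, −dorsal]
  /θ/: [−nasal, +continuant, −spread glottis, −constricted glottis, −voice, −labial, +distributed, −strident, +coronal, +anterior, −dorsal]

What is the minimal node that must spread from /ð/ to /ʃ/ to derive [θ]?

Tongue

/ʃ/ and [θ] differ in [anterior], [strident]; every other specified feature is identical.
Tracing each changed feature up the tree, the paths first meet at Tongue; any lower node misses at least one of them.
Delinking /ʃ/'s Tongue and associating /ð/'s Tongue gives precisely the feature bundle of [θ].
[voice], a feature on which the two segments disagree outside Tongue, is unchanged — nothing dominating it spread, and Tongue is the minimal sufficient constituent.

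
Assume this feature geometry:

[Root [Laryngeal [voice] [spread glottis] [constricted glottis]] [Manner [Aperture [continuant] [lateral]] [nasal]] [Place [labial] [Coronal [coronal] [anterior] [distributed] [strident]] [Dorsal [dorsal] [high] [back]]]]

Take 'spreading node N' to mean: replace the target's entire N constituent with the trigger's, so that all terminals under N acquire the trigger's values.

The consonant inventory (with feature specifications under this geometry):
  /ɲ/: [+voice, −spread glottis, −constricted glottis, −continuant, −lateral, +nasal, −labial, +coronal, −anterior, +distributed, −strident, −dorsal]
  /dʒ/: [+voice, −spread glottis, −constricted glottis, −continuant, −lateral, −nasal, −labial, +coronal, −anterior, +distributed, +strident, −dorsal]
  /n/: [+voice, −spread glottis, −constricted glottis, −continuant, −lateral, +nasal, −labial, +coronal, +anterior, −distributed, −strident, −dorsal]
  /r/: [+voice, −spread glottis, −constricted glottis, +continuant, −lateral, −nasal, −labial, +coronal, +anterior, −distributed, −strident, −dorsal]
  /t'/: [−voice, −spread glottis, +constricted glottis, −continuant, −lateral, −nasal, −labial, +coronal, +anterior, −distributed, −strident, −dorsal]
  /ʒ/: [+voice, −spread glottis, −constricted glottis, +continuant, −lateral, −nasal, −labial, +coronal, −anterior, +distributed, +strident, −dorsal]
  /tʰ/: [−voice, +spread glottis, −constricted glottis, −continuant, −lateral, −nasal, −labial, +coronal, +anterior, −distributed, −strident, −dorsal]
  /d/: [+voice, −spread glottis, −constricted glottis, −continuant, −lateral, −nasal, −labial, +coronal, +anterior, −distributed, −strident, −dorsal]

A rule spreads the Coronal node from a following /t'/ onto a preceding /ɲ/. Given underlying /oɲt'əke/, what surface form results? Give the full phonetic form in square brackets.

[ont'əke]

The Coronal node dominates the terminals [coronal], [anterior], [distributed], [strident].
The target acquires /t'/'s values for everything under Coronal — [+coronal], [+anterior], [−distributed], [−strident] — while keeping its own [voice], [spread glottis], [constricted glottis], ….
The resulting bundle matches /n/ in the inventory; substituting it for /ɲ/ gives [ont'əke].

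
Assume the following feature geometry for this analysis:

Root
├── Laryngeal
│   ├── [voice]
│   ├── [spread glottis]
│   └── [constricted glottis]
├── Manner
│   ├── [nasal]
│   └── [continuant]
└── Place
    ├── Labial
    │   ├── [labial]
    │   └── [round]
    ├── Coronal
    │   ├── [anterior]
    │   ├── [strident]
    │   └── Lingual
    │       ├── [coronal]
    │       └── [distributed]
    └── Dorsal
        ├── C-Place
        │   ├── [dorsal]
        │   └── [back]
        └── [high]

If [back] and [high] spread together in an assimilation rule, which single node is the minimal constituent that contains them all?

[back] is immediately dominated by C-Place.
[high] is immediately dominated by Dorsal.
The lowest node appearing on every path is Dorsal; each proper daughter of Dorsal fails to dominate at least one of the listed features.

Dorsal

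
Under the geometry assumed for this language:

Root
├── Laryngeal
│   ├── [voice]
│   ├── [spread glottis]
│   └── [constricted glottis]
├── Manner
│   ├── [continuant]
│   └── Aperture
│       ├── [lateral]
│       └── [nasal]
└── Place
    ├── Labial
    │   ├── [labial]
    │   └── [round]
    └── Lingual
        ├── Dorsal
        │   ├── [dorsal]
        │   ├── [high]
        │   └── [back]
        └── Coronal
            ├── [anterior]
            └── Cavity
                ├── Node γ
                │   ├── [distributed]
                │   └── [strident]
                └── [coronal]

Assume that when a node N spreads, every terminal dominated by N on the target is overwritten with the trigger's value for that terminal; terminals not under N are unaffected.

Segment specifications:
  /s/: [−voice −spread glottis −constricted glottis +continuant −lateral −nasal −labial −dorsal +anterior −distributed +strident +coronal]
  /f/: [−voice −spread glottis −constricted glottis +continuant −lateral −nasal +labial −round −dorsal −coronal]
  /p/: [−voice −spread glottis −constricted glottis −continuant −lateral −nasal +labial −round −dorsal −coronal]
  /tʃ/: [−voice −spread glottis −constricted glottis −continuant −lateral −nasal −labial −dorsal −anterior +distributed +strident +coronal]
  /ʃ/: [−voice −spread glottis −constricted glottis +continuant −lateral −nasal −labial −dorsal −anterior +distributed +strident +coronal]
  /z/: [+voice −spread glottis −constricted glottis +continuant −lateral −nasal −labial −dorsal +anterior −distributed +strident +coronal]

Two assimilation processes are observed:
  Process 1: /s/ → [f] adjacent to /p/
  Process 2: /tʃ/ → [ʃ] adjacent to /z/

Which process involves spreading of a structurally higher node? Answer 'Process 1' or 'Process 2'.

Process 1

Process 1: the features that change are [labial], [round], [coronal], [anterior], [distributed], [strident]; the minimal node is Place (depth 1).
Process 2 alters [continuant]; the lowest dominating node is [continuant] (depth 2 from Root).
Place is closer to Root than [continuant], so Process 1 spreads the higher node.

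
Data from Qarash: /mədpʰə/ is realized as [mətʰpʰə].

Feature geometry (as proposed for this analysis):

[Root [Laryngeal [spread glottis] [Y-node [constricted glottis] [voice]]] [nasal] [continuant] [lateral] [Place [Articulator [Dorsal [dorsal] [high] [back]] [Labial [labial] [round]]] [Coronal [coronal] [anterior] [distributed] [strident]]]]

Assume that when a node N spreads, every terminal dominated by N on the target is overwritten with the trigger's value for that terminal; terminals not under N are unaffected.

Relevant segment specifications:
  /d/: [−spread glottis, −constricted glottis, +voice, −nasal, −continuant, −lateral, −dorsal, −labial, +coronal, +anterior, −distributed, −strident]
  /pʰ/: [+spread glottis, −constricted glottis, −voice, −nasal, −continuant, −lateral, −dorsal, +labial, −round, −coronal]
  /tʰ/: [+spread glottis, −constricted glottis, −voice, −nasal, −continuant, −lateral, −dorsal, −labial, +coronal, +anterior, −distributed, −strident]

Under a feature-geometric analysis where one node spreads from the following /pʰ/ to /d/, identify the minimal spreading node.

Feature comparison: [voice], [spread glottis] differ between /d/ and [tʰ]; the remaining terminals match.
In this geometry the lowest node dominating all of them is Laryngeal: every daughter of Laryngeal dominates only a proper subset, so no lower node suffices.
Delinking /d/'s Laryngeal and associating /pʰ/'s Laryngeal gives precisely the feature bundle of [tʰ].
Had Root spread, [coronal], [labial] would have taken /pʰ/'s values; they stay as in /d/, confirming the spreading constituent is exactly Laryngeal.

Laryngeal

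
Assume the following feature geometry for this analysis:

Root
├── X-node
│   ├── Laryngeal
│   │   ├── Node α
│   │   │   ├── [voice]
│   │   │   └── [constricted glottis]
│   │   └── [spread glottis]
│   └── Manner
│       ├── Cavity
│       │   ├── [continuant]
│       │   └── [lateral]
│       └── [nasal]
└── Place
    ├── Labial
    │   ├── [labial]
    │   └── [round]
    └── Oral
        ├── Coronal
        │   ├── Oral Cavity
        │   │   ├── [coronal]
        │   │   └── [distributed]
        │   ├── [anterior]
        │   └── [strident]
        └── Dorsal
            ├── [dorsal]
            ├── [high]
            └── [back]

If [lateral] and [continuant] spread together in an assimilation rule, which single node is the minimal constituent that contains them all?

[lateral] is immediately dominated by Cavity.
[continuant] is immediately dominated by Cavity.
Cavity is the lowest common ancestor — every listed feature sits under it, and no single subconstituent of Cavity covers them all.

Cavity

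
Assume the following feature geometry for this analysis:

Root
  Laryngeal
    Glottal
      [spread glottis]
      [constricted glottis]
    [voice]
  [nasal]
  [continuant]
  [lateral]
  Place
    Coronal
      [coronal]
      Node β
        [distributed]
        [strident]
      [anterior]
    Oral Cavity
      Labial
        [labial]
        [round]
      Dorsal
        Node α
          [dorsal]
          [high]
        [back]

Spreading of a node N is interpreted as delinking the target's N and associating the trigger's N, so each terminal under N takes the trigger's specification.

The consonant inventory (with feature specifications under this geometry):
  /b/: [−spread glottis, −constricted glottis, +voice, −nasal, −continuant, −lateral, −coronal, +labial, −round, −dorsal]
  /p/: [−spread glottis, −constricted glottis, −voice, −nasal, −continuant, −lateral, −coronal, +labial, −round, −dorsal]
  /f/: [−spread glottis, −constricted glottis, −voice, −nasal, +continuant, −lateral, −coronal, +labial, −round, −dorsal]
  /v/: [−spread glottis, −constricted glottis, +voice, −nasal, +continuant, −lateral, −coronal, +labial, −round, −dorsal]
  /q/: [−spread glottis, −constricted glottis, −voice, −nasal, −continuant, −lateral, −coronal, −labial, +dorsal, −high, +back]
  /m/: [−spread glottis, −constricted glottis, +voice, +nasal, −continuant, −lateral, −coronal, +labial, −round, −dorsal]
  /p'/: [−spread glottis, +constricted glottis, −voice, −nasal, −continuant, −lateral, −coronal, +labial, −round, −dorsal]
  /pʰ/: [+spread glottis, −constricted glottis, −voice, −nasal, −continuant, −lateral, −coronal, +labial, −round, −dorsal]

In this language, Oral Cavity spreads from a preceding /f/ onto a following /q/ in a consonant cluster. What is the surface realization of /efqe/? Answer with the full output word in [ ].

[efpe]

Oral Cavity immediately or transitively dominates [labial], [round], [dorsal], [high], [back].
The target acquires /f/'s values for everything under Oral Cavity — [+labial], [−round], [−dorsal] — while keeping its own [spread glottis], [constricted glottis], [voice], ….
This feature bundle is that of [p], so /efqe/ surfaces as [efpe].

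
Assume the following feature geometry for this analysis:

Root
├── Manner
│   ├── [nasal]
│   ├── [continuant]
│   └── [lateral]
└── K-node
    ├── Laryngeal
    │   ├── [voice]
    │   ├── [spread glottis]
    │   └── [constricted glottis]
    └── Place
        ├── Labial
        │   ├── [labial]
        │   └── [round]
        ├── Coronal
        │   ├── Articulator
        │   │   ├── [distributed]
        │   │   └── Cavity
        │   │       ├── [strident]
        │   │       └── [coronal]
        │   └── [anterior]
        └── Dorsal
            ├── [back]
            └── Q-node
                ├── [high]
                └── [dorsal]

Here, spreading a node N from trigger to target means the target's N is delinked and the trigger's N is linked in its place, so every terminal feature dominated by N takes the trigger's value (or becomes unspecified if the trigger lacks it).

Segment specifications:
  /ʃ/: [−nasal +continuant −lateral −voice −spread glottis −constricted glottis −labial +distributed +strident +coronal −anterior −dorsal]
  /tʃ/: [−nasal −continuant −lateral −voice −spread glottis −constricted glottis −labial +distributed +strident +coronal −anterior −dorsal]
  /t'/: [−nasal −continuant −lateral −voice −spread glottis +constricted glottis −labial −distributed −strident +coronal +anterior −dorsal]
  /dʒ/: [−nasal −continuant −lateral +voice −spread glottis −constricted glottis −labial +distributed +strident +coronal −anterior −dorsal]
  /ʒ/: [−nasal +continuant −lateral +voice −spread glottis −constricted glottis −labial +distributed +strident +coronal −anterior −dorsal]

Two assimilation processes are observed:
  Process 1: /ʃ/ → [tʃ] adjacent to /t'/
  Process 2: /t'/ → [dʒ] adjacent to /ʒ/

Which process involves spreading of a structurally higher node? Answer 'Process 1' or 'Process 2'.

Process 2

In Process 1, [continuant] changes, so the minimal spreading node is [continuant] at depth 2.
Process 2 alters [voice], [constricted glottis], [anterior], [distributed], [strident]; the lowest common ancestor is K-node (depth 1 from Root).
Depth 1 < depth 2; Process 2 involves the structurally higher constituent K-node.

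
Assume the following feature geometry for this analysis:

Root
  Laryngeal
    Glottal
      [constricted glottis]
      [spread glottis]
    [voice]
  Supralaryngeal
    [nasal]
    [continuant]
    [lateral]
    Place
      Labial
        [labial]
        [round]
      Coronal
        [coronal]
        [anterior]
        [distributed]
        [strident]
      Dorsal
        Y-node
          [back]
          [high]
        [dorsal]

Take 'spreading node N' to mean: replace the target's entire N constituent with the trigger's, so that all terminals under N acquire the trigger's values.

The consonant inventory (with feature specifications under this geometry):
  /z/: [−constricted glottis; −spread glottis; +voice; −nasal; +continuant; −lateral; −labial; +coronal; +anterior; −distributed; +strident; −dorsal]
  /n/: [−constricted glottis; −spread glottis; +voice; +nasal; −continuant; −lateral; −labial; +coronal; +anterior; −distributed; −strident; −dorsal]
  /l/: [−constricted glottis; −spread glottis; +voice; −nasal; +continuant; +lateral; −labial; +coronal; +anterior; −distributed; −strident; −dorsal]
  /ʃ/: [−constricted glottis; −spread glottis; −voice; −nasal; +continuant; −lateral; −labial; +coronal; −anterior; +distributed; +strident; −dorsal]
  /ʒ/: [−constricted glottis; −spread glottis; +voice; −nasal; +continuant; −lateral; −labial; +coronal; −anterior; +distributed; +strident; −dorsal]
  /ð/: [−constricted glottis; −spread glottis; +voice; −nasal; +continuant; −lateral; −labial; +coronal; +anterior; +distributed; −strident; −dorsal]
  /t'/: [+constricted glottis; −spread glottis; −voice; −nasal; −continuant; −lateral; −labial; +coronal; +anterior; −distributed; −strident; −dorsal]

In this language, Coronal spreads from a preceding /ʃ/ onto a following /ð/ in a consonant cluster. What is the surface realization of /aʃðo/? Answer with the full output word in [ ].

Coronal immediately or transitively dominates [coronal], [anterior], [distributed], [strident].
After delinking /ð/'s Coronal and linking /ʃ/'s, the affected terminals become [+coronal], [−anterior], [+distributed], [+strident]; [constricted glottis], [spread glottis], [voice], … (outside Coronal) are retained from /ð/.
The resulting bundle matches /ʒ/ in the inventory; substituting it for /ð/ gives [aʃʒo].

[aʃʒo]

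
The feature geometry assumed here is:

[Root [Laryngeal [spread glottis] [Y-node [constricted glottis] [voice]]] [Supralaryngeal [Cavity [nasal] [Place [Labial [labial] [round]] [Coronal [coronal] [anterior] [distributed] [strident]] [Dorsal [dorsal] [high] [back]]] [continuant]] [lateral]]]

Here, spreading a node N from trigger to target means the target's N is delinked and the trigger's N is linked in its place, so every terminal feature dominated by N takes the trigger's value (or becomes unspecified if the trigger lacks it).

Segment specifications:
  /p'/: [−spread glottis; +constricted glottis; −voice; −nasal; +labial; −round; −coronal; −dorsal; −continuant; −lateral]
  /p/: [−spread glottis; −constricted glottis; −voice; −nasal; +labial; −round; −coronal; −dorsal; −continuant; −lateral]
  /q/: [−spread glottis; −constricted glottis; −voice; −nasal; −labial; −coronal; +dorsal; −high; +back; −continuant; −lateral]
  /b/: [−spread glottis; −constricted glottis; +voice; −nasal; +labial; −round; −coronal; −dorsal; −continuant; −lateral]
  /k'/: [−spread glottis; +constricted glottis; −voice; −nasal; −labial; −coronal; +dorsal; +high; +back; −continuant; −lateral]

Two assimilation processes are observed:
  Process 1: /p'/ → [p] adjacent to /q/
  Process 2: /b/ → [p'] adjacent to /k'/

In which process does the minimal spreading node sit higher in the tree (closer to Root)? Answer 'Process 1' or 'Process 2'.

Process 2

Process 1 alters [constricted glottis]; the lowest dominating node is [constricted glottis] (depth 3 from Root).
Process 2: the features that change are [voice], [constricted glottis]; the minimal node is Y-node (depth 2).
Depth 2 < depth 3; Process 2 involves the structurally higher constituent Y-node.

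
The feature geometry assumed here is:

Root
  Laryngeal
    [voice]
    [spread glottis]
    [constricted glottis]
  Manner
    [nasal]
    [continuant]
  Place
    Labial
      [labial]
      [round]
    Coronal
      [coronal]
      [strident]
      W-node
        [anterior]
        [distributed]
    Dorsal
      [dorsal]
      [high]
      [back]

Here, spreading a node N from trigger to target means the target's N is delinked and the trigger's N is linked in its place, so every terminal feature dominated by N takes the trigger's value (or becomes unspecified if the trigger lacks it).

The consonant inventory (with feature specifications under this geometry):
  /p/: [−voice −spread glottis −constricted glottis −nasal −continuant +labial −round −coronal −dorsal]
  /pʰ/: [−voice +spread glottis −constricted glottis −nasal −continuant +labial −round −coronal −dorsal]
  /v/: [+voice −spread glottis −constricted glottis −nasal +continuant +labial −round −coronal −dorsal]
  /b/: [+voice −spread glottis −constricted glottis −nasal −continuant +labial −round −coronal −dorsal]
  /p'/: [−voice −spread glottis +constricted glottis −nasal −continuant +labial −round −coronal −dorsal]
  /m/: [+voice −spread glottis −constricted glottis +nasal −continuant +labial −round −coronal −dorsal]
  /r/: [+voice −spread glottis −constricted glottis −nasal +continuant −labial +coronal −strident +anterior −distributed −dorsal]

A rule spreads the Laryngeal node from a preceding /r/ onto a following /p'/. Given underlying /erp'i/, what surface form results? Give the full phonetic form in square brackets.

[erbi]

Terminals under Laryngeal in this geometry: [voice], [spread glottis], [constricted glottis].
The target acquires /r/'s values for everything under Laryngeal — [+voice], [−spread glottis], [−constricted glottis] — while keeping its own [nasal], [continuant], [labial], ….
Among the inventory, only /b/ has exactly this specification, giving the surface form [erbi].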